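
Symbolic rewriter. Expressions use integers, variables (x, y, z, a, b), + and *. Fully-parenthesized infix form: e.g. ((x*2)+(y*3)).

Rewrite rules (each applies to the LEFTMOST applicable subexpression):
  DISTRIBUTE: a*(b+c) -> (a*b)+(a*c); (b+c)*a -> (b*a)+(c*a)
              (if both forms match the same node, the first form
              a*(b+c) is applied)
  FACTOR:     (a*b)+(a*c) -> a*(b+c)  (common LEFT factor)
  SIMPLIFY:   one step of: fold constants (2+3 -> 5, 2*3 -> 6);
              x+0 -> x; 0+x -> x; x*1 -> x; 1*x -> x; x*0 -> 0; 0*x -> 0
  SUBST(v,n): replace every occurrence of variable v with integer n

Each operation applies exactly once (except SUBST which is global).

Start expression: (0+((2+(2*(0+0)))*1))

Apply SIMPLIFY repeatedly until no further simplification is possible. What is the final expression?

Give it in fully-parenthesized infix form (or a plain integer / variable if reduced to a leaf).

Answer: 2

Derivation:
Start: (0+((2+(2*(0+0)))*1))
Step 1: at root: (0+((2+(2*(0+0)))*1)) -> ((2+(2*(0+0)))*1); overall: (0+((2+(2*(0+0)))*1)) -> ((2+(2*(0+0)))*1)
Step 2: at root: ((2+(2*(0+0)))*1) -> (2+(2*(0+0))); overall: ((2+(2*(0+0)))*1) -> (2+(2*(0+0)))
Step 3: at RR: (0+0) -> 0; overall: (2+(2*(0+0))) -> (2+(2*0))
Step 4: at R: (2*0) -> 0; overall: (2+(2*0)) -> (2+0)
Step 5: at root: (2+0) -> 2; overall: (2+0) -> 2
Fixed point: 2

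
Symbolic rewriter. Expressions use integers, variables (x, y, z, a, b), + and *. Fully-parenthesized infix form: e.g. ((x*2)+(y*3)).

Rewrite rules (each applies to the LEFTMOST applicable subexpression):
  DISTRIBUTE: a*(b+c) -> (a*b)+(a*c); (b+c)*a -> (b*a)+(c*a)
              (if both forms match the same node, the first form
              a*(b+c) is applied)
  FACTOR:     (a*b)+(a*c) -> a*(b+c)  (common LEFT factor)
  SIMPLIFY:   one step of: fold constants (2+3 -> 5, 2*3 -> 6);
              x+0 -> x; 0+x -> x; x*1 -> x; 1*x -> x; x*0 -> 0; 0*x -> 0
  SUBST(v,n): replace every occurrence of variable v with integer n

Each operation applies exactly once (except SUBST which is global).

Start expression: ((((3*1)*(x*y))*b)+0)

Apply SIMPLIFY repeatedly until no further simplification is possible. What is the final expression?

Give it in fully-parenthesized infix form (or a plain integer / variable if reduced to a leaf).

Answer: ((3*(x*y))*b)

Derivation:
Start: ((((3*1)*(x*y))*b)+0)
Step 1: at root: ((((3*1)*(x*y))*b)+0) -> (((3*1)*(x*y))*b); overall: ((((3*1)*(x*y))*b)+0) -> (((3*1)*(x*y))*b)
Step 2: at LL: (3*1) -> 3; overall: (((3*1)*(x*y))*b) -> ((3*(x*y))*b)
Fixed point: ((3*(x*y))*b)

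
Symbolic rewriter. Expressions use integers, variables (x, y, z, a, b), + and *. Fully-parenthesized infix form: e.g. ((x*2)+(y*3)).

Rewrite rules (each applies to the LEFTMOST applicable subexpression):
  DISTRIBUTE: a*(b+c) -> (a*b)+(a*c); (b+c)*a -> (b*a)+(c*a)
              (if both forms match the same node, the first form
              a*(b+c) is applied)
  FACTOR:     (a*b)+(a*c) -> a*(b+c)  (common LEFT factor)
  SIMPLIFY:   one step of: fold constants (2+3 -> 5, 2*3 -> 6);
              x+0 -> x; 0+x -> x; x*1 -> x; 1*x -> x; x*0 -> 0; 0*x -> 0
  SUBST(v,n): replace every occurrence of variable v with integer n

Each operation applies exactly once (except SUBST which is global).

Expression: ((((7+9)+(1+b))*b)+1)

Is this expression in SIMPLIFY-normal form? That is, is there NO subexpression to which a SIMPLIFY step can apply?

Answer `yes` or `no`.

Answer: no

Derivation:
Expression: ((((7+9)+(1+b))*b)+1)
Scanning for simplifiable subexpressions (pre-order)...
  at root: ((((7+9)+(1+b))*b)+1) (not simplifiable)
  at L: (((7+9)+(1+b))*b) (not simplifiable)
  at LL: ((7+9)+(1+b)) (not simplifiable)
  at LLL: (7+9) (SIMPLIFIABLE)
  at LLR: (1+b) (not simplifiable)
Found simplifiable subexpr at path LLL: (7+9)
One SIMPLIFY step would give: (((16+(1+b))*b)+1)
-> NOT in normal form.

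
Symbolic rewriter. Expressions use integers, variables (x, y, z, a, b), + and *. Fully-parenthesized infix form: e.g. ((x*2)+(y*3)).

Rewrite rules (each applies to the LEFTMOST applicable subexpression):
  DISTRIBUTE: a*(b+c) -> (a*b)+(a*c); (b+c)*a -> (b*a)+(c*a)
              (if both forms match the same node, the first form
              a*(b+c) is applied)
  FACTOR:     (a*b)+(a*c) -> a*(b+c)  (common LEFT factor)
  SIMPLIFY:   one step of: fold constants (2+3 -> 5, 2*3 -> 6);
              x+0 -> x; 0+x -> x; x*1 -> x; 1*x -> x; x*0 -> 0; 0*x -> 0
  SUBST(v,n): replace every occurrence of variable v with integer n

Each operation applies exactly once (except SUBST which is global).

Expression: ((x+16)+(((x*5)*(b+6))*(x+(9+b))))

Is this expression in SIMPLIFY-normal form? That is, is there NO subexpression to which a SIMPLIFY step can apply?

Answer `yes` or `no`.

Answer: yes

Derivation:
Expression: ((x+16)+(((x*5)*(b+6))*(x+(9+b))))
Scanning for simplifiable subexpressions (pre-order)...
  at root: ((x+16)+(((x*5)*(b+6))*(x+(9+b)))) (not simplifiable)
  at L: (x+16) (not simplifiable)
  at R: (((x*5)*(b+6))*(x+(9+b))) (not simplifiable)
  at RL: ((x*5)*(b+6)) (not simplifiable)
  at RLL: (x*5) (not simplifiable)
  at RLR: (b+6) (not simplifiable)
  at RR: (x+(9+b)) (not simplifiable)
  at RRR: (9+b) (not simplifiable)
Result: no simplifiable subexpression found -> normal form.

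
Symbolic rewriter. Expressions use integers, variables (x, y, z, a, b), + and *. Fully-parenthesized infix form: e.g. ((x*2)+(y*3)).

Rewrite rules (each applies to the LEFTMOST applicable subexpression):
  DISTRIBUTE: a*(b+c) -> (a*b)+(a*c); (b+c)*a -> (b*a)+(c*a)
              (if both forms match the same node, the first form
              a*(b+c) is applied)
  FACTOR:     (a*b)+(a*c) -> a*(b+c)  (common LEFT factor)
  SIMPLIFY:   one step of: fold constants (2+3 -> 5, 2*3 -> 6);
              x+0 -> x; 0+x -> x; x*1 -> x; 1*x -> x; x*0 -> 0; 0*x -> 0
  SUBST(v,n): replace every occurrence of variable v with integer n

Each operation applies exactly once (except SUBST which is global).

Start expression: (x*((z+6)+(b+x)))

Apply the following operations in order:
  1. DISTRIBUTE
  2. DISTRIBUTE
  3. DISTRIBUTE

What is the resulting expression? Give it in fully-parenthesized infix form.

Answer: (((x*z)+(x*6))+((x*b)+(x*x)))

Derivation:
Start: (x*((z+6)+(b+x)))
Apply DISTRIBUTE at root (target: (x*((z+6)+(b+x)))): (x*((z+6)+(b+x))) -> ((x*(z+6))+(x*(b+x)))
Apply DISTRIBUTE at L (target: (x*(z+6))): ((x*(z+6))+(x*(b+x))) -> (((x*z)+(x*6))+(x*(b+x)))
Apply DISTRIBUTE at R (target: (x*(b+x))): (((x*z)+(x*6))+(x*(b+x))) -> (((x*z)+(x*6))+((x*b)+(x*x)))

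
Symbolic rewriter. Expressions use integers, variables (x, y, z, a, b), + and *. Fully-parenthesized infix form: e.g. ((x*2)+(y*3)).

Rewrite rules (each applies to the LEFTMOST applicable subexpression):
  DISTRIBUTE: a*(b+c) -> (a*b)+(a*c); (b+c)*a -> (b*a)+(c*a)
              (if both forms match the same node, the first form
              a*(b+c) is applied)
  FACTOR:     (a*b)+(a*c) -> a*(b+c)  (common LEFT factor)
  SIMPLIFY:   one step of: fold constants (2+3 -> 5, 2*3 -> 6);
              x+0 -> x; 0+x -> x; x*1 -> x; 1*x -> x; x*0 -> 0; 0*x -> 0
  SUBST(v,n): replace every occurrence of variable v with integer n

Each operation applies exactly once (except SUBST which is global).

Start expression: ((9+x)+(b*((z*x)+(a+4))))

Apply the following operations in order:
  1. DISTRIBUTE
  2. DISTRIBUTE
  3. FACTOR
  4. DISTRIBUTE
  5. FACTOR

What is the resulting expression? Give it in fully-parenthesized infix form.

Answer: ((9+x)+((b*(z*x))+(b*(a+4))))

Derivation:
Start: ((9+x)+(b*((z*x)+(a+4))))
Apply DISTRIBUTE at R (target: (b*((z*x)+(a+4)))): ((9+x)+(b*((z*x)+(a+4)))) -> ((9+x)+((b*(z*x))+(b*(a+4))))
Apply DISTRIBUTE at RR (target: (b*(a+4))): ((9+x)+((b*(z*x))+(b*(a+4)))) -> ((9+x)+((b*(z*x))+((b*a)+(b*4))))
Apply FACTOR at RR (target: ((b*a)+(b*4))): ((9+x)+((b*(z*x))+((b*a)+(b*4)))) -> ((9+x)+((b*(z*x))+(b*(a+4))))
Apply DISTRIBUTE at RR (target: (b*(a+4))): ((9+x)+((b*(z*x))+(b*(a+4)))) -> ((9+x)+((b*(z*x))+((b*a)+(b*4))))
Apply FACTOR at RR (target: ((b*a)+(b*4))): ((9+x)+((b*(z*x))+((b*a)+(b*4)))) -> ((9+x)+((b*(z*x))+(b*(a+4))))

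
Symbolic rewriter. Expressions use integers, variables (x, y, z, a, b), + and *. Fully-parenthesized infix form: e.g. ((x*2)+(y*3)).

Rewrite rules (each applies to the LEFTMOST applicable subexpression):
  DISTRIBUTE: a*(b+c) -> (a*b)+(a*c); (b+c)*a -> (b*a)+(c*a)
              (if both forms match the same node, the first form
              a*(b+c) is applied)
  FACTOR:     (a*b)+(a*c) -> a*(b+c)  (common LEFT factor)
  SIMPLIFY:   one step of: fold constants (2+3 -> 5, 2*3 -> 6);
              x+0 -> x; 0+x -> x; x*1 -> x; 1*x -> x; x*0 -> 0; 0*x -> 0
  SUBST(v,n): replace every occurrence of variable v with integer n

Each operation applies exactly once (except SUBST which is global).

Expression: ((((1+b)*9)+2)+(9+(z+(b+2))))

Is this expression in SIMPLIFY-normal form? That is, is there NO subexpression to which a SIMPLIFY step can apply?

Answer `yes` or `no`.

Expression: ((((1+b)*9)+2)+(9+(z+(b+2))))
Scanning for simplifiable subexpressions (pre-order)...
  at root: ((((1+b)*9)+2)+(9+(z+(b+2)))) (not simplifiable)
  at L: (((1+b)*9)+2) (not simplifiable)
  at LL: ((1+b)*9) (not simplifiable)
  at LLL: (1+b) (not simplifiable)
  at R: (9+(z+(b+2))) (not simplifiable)
  at RR: (z+(b+2)) (not simplifiable)
  at RRR: (b+2) (not simplifiable)
Result: no simplifiable subexpression found -> normal form.

Answer: yes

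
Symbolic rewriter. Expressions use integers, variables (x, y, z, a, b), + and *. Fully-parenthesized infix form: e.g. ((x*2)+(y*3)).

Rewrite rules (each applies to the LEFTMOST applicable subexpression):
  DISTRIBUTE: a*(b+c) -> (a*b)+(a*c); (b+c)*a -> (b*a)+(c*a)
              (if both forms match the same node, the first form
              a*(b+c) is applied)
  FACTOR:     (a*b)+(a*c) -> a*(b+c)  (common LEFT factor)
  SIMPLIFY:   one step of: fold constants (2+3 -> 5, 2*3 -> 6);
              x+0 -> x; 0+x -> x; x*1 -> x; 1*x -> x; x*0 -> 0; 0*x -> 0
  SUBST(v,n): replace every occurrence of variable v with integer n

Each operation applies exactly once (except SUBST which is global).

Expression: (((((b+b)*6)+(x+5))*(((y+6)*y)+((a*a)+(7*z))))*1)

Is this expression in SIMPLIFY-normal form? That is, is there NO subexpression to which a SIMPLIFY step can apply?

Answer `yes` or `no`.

Answer: no

Derivation:
Expression: (((((b+b)*6)+(x+5))*(((y+6)*y)+((a*a)+(7*z))))*1)
Scanning for simplifiable subexpressions (pre-order)...
  at root: (((((b+b)*6)+(x+5))*(((y+6)*y)+((a*a)+(7*z))))*1) (SIMPLIFIABLE)
  at L: ((((b+b)*6)+(x+5))*(((y+6)*y)+((a*a)+(7*z)))) (not simplifiable)
  at LL: (((b+b)*6)+(x+5)) (not simplifiable)
  at LLL: ((b+b)*6) (not simplifiable)
  at LLLL: (b+b) (not simplifiable)
  at LLR: (x+5) (not simplifiable)
  at LR: (((y+6)*y)+((a*a)+(7*z))) (not simplifiable)
  at LRL: ((y+6)*y) (not simplifiable)
  at LRLL: (y+6) (not simplifiable)
  at LRR: ((a*a)+(7*z)) (not simplifiable)
  at LRRL: (a*a) (not simplifiable)
  at LRRR: (7*z) (not simplifiable)
Found simplifiable subexpr at path root: (((((b+b)*6)+(x+5))*(((y+6)*y)+((a*a)+(7*z))))*1)
One SIMPLIFY step would give: ((((b+b)*6)+(x+5))*(((y+6)*y)+((a*a)+(7*z))))
-> NOT in normal form.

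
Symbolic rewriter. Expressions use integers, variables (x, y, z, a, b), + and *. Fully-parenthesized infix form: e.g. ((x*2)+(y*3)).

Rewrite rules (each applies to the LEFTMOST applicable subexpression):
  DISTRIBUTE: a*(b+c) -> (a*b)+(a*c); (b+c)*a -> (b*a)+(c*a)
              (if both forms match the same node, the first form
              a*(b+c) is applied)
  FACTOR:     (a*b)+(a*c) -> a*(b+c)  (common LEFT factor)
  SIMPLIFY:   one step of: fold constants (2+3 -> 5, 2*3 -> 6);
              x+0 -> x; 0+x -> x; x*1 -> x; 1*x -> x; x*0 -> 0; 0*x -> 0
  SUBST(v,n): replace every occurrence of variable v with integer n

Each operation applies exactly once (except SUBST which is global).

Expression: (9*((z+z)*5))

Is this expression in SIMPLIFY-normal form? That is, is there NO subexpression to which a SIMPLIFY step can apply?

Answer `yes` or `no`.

Expression: (9*((z+z)*5))
Scanning for simplifiable subexpressions (pre-order)...
  at root: (9*((z+z)*5)) (not simplifiable)
  at R: ((z+z)*5) (not simplifiable)
  at RL: (z+z) (not simplifiable)
Result: no simplifiable subexpression found -> normal form.

Answer: yes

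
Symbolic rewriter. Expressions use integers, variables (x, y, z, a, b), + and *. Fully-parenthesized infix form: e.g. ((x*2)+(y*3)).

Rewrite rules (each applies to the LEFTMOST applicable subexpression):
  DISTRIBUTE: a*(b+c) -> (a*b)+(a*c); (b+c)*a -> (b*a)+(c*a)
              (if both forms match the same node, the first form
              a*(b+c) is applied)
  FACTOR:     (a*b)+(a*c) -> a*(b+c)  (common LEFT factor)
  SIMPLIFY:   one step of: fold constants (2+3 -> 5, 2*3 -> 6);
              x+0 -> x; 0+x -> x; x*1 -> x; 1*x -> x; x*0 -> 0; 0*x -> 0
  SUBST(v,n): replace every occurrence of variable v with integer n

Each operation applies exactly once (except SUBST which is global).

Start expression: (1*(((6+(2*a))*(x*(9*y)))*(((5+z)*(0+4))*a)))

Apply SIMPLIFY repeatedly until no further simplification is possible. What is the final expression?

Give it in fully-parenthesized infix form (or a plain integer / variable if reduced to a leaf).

Start: (1*(((6+(2*a))*(x*(9*y)))*(((5+z)*(0+4))*a)))
Step 1: at root: (1*(((6+(2*a))*(x*(9*y)))*(((5+z)*(0+4))*a))) -> (((6+(2*a))*(x*(9*y)))*(((5+z)*(0+4))*a)); overall: (1*(((6+(2*a))*(x*(9*y)))*(((5+z)*(0+4))*a))) -> (((6+(2*a))*(x*(9*y)))*(((5+z)*(0+4))*a))
Step 2: at RLR: (0+4) -> 4; overall: (((6+(2*a))*(x*(9*y)))*(((5+z)*(0+4))*a)) -> (((6+(2*a))*(x*(9*y)))*(((5+z)*4)*a))
Fixed point: (((6+(2*a))*(x*(9*y)))*(((5+z)*4)*a))

Answer: (((6+(2*a))*(x*(9*y)))*(((5+z)*4)*a))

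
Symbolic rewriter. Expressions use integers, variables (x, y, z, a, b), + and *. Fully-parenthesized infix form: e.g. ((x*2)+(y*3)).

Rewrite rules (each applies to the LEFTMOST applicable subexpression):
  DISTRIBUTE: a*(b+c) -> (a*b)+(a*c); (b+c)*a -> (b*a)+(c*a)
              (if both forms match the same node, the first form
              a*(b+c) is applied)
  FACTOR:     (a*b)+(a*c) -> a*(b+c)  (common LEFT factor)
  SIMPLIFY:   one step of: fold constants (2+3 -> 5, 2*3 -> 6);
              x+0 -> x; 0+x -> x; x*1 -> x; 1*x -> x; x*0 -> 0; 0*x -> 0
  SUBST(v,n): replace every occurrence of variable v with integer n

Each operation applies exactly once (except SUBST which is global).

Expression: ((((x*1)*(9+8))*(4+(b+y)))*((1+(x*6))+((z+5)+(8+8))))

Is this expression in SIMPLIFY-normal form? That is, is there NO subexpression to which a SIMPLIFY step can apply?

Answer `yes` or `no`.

Expression: ((((x*1)*(9+8))*(4+(b+y)))*((1+(x*6))+((z+5)+(8+8))))
Scanning for simplifiable subexpressions (pre-order)...
  at root: ((((x*1)*(9+8))*(4+(b+y)))*((1+(x*6))+((z+5)+(8+8)))) (not simplifiable)
  at L: (((x*1)*(9+8))*(4+(b+y))) (not simplifiable)
  at LL: ((x*1)*(9+8)) (not simplifiable)
  at LLL: (x*1) (SIMPLIFIABLE)
  at LLR: (9+8) (SIMPLIFIABLE)
  at LR: (4+(b+y)) (not simplifiable)
  at LRR: (b+y) (not simplifiable)
  at R: ((1+(x*6))+((z+5)+(8+8))) (not simplifiable)
  at RL: (1+(x*6)) (not simplifiable)
  at RLR: (x*6) (not simplifiable)
  at RR: ((z+5)+(8+8)) (not simplifiable)
  at RRL: (z+5) (not simplifiable)
  at RRR: (8+8) (SIMPLIFIABLE)
Found simplifiable subexpr at path LLL: (x*1)
One SIMPLIFY step would give: (((x*(9+8))*(4+(b+y)))*((1+(x*6))+((z+5)+(8+8))))
-> NOT in normal form.

Answer: no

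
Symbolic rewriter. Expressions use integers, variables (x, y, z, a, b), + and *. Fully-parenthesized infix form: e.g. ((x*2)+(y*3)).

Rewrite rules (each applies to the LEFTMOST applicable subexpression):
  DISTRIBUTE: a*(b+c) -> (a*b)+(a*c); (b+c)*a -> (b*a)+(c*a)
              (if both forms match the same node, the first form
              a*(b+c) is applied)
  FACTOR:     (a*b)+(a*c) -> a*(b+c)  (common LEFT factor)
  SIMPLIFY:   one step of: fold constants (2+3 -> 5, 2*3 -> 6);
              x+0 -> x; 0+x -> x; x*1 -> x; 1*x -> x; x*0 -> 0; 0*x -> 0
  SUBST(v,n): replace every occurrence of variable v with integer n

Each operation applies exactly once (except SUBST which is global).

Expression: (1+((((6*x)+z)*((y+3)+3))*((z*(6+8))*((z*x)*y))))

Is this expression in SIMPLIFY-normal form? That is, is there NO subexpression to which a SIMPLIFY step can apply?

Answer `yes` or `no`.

Answer: no

Derivation:
Expression: (1+((((6*x)+z)*((y+3)+3))*((z*(6+8))*((z*x)*y))))
Scanning for simplifiable subexpressions (pre-order)...
  at root: (1+((((6*x)+z)*((y+3)+3))*((z*(6+8))*((z*x)*y)))) (not simplifiable)
  at R: ((((6*x)+z)*((y+3)+3))*((z*(6+8))*((z*x)*y))) (not simplifiable)
  at RL: (((6*x)+z)*((y+3)+3)) (not simplifiable)
  at RLL: ((6*x)+z) (not simplifiable)
  at RLLL: (6*x) (not simplifiable)
  at RLR: ((y+3)+3) (not simplifiable)
  at RLRL: (y+3) (not simplifiable)
  at RR: ((z*(6+8))*((z*x)*y)) (not simplifiable)
  at RRL: (z*(6+8)) (not simplifiable)
  at RRLR: (6+8) (SIMPLIFIABLE)
  at RRR: ((z*x)*y) (not simplifiable)
  at RRRL: (z*x) (not simplifiable)
Found simplifiable subexpr at path RRLR: (6+8)
One SIMPLIFY step would give: (1+((((6*x)+z)*((y+3)+3))*((z*14)*((z*x)*y))))
-> NOT in normal form.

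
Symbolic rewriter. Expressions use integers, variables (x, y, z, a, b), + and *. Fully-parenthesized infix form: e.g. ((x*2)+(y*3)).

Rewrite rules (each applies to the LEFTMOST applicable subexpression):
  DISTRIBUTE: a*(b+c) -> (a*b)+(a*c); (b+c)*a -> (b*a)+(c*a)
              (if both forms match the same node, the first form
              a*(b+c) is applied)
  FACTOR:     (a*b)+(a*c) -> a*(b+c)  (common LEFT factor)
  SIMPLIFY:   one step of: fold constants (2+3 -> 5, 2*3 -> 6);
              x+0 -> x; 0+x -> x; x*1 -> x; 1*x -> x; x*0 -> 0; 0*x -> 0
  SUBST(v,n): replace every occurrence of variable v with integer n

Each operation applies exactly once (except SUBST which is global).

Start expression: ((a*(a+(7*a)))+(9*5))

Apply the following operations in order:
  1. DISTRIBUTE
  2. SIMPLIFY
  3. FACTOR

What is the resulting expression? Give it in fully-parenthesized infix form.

Answer: ((a*(a+(7*a)))+45)

Derivation:
Start: ((a*(a+(7*a)))+(9*5))
Apply DISTRIBUTE at L (target: (a*(a+(7*a)))): ((a*(a+(7*a)))+(9*5)) -> (((a*a)+(a*(7*a)))+(9*5))
Apply SIMPLIFY at R (target: (9*5)): (((a*a)+(a*(7*a)))+(9*5)) -> (((a*a)+(a*(7*a)))+45)
Apply FACTOR at L (target: ((a*a)+(a*(7*a)))): (((a*a)+(a*(7*a)))+45) -> ((a*(a+(7*a)))+45)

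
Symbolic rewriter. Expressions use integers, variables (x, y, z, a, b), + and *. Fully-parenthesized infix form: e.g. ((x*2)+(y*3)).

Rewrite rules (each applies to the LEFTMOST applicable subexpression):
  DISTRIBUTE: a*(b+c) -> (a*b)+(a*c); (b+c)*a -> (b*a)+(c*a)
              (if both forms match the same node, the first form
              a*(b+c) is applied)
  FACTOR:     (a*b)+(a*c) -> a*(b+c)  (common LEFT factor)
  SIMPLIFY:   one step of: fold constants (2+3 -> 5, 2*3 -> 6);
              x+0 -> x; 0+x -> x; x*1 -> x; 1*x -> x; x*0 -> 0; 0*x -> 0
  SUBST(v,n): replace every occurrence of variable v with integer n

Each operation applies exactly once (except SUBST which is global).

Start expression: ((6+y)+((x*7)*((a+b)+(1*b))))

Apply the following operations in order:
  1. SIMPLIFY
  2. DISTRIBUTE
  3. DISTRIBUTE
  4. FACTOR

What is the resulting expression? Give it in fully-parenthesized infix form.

Answer: ((6+y)+(((x*7)*(a+b))+((x*7)*b)))

Derivation:
Start: ((6+y)+((x*7)*((a+b)+(1*b))))
Apply SIMPLIFY at RRR (target: (1*b)): ((6+y)+((x*7)*((a+b)+(1*b)))) -> ((6+y)+((x*7)*((a+b)+b)))
Apply DISTRIBUTE at R (target: ((x*7)*((a+b)+b))): ((6+y)+((x*7)*((a+b)+b))) -> ((6+y)+(((x*7)*(a+b))+((x*7)*b)))
Apply DISTRIBUTE at RL (target: ((x*7)*(a+b))): ((6+y)+(((x*7)*(a+b))+((x*7)*b))) -> ((6+y)+((((x*7)*a)+((x*7)*b))+((x*7)*b)))
Apply FACTOR at RL (target: (((x*7)*a)+((x*7)*b))): ((6+y)+((((x*7)*a)+((x*7)*b))+((x*7)*b))) -> ((6+y)+(((x*7)*(a+b))+((x*7)*b)))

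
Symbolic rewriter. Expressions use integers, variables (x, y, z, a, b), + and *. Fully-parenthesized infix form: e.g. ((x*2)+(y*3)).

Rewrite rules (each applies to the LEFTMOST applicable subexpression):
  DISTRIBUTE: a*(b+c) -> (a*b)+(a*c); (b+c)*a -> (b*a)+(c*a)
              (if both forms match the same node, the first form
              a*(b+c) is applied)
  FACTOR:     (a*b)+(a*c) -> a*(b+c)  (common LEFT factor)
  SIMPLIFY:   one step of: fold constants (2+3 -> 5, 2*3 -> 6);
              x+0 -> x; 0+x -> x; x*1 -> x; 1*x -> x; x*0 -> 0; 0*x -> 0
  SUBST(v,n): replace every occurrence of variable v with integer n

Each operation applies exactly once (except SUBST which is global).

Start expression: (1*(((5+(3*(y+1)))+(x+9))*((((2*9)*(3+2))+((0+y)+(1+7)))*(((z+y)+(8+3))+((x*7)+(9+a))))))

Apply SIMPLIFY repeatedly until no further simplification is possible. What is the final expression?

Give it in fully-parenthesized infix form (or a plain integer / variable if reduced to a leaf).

Answer: (((5+(3*(y+1)))+(x+9))*((90+(y+8))*(((z+y)+11)+((x*7)+(9+a)))))

Derivation:
Start: (1*(((5+(3*(y+1)))+(x+9))*((((2*9)*(3+2))+((0+y)+(1+7)))*(((z+y)+(8+3))+((x*7)+(9+a))))))
Step 1: at root: (1*(((5+(3*(y+1)))+(x+9))*((((2*9)*(3+2))+((0+y)+(1+7)))*(((z+y)+(8+3))+((x*7)+(9+a)))))) -> (((5+(3*(y+1)))+(x+9))*((((2*9)*(3+2))+((0+y)+(1+7)))*(((z+y)+(8+3))+((x*7)+(9+a))))); overall: (1*(((5+(3*(y+1)))+(x+9))*((((2*9)*(3+2))+((0+y)+(1+7)))*(((z+y)+(8+3))+((x*7)+(9+a)))))) -> (((5+(3*(y+1)))+(x+9))*((((2*9)*(3+2))+((0+y)+(1+7)))*(((z+y)+(8+3))+((x*7)+(9+a)))))
Step 2: at RLLL: (2*9) -> 18; overall: (((5+(3*(y+1)))+(x+9))*((((2*9)*(3+2))+((0+y)+(1+7)))*(((z+y)+(8+3))+((x*7)+(9+a))))) -> (((5+(3*(y+1)))+(x+9))*(((18*(3+2))+((0+y)+(1+7)))*(((z+y)+(8+3))+((x*7)+(9+a)))))
Step 3: at RLLR: (3+2) -> 5; overall: (((5+(3*(y+1)))+(x+9))*(((18*(3+2))+((0+y)+(1+7)))*(((z+y)+(8+3))+((x*7)+(9+a))))) -> (((5+(3*(y+1)))+(x+9))*(((18*5)+((0+y)+(1+7)))*(((z+y)+(8+3))+((x*7)+(9+a)))))
Step 4: at RLL: (18*5) -> 90; overall: (((5+(3*(y+1)))+(x+9))*(((18*5)+((0+y)+(1+7)))*(((z+y)+(8+3))+((x*7)+(9+a))))) -> (((5+(3*(y+1)))+(x+9))*((90+((0+y)+(1+7)))*(((z+y)+(8+3))+((x*7)+(9+a)))))
Step 5: at RLRL: (0+y) -> y; overall: (((5+(3*(y+1)))+(x+9))*((90+((0+y)+(1+7)))*(((z+y)+(8+3))+((x*7)+(9+a))))) -> (((5+(3*(y+1)))+(x+9))*((90+(y+(1+7)))*(((z+y)+(8+3))+((x*7)+(9+a)))))
Step 6: at RLRR: (1+7) -> 8; overall: (((5+(3*(y+1)))+(x+9))*((90+(y+(1+7)))*(((z+y)+(8+3))+((x*7)+(9+a))))) -> (((5+(3*(y+1)))+(x+9))*((90+(y+8))*(((z+y)+(8+3))+((x*7)+(9+a)))))
Step 7: at RRLR: (8+3) -> 11; overall: (((5+(3*(y+1)))+(x+9))*((90+(y+8))*(((z+y)+(8+3))+((x*7)+(9+a))))) -> (((5+(3*(y+1)))+(x+9))*((90+(y+8))*(((z+y)+11)+((x*7)+(9+a)))))
Fixed point: (((5+(3*(y+1)))+(x+9))*((90+(y+8))*(((z+y)+11)+((x*7)+(9+a)))))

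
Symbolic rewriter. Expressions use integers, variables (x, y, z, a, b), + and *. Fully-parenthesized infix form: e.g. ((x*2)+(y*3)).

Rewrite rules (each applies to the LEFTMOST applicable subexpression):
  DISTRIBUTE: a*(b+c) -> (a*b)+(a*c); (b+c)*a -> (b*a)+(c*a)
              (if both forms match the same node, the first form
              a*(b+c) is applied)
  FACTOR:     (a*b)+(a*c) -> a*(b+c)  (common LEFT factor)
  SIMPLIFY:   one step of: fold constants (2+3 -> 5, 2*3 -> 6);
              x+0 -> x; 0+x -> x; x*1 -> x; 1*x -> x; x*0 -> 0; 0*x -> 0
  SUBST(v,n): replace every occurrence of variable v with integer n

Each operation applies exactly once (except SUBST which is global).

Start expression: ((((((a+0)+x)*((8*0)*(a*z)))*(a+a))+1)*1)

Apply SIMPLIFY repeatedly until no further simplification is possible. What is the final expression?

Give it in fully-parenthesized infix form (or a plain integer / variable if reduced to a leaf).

Start: ((((((a+0)+x)*((8*0)*(a*z)))*(a+a))+1)*1)
Step 1: at root: ((((((a+0)+x)*((8*0)*(a*z)))*(a+a))+1)*1) -> (((((a+0)+x)*((8*0)*(a*z)))*(a+a))+1); overall: ((((((a+0)+x)*((8*0)*(a*z)))*(a+a))+1)*1) -> (((((a+0)+x)*((8*0)*(a*z)))*(a+a))+1)
Step 2: at LLLL: (a+0) -> a; overall: (((((a+0)+x)*((8*0)*(a*z)))*(a+a))+1) -> ((((a+x)*((8*0)*(a*z)))*(a+a))+1)
Step 3: at LLRL: (8*0) -> 0; overall: ((((a+x)*((8*0)*(a*z)))*(a+a))+1) -> ((((a+x)*(0*(a*z)))*(a+a))+1)
Step 4: at LLR: (0*(a*z)) -> 0; overall: ((((a+x)*(0*(a*z)))*(a+a))+1) -> ((((a+x)*0)*(a+a))+1)
Step 5: at LL: ((a+x)*0) -> 0; overall: ((((a+x)*0)*(a+a))+1) -> ((0*(a+a))+1)
Step 6: at L: (0*(a+a)) -> 0; overall: ((0*(a+a))+1) -> (0+1)
Step 7: at root: (0+1) -> 1; overall: (0+1) -> 1
Fixed point: 1

Answer: 1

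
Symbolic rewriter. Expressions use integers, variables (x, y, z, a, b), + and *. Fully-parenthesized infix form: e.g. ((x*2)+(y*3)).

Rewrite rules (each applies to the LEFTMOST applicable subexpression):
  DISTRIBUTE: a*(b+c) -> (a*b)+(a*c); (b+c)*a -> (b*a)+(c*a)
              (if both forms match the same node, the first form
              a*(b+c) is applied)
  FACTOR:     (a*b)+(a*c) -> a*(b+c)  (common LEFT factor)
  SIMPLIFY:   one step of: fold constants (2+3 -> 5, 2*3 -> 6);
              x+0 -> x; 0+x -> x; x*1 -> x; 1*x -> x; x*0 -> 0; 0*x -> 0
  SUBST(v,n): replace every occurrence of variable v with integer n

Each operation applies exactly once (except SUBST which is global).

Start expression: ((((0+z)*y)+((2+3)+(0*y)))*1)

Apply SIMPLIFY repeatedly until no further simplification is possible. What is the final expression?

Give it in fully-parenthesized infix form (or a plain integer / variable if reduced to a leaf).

Start: ((((0+z)*y)+((2+3)+(0*y)))*1)
Step 1: at root: ((((0+z)*y)+((2+3)+(0*y)))*1) -> (((0+z)*y)+((2+3)+(0*y))); overall: ((((0+z)*y)+((2+3)+(0*y)))*1) -> (((0+z)*y)+((2+3)+(0*y)))
Step 2: at LL: (0+z) -> z; overall: (((0+z)*y)+((2+3)+(0*y))) -> ((z*y)+((2+3)+(0*y)))
Step 3: at RL: (2+3) -> 5; overall: ((z*y)+((2+3)+(0*y))) -> ((z*y)+(5+(0*y)))
Step 4: at RR: (0*y) -> 0; overall: ((z*y)+(5+(0*y))) -> ((z*y)+(5+0))
Step 5: at R: (5+0) -> 5; overall: ((z*y)+(5+0)) -> ((z*y)+5)
Fixed point: ((z*y)+5)

Answer: ((z*y)+5)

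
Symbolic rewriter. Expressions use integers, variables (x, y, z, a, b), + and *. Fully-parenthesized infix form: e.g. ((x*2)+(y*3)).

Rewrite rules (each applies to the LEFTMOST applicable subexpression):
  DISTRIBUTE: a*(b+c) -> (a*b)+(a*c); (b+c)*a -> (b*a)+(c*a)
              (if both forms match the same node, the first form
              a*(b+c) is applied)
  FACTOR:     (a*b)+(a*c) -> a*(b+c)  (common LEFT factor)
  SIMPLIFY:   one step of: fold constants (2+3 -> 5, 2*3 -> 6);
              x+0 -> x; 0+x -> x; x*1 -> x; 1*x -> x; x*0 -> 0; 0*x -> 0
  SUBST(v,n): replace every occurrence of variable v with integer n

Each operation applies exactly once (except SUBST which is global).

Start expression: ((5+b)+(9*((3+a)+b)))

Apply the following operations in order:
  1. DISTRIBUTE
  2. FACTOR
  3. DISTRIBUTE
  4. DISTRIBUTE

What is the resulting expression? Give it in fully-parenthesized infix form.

Answer: ((5+b)+(((9*3)+(9*a))+(9*b)))

Derivation:
Start: ((5+b)+(9*((3+a)+b)))
Apply DISTRIBUTE at R (target: (9*((3+a)+b))): ((5+b)+(9*((3+a)+b))) -> ((5+b)+((9*(3+a))+(9*b)))
Apply FACTOR at R (target: ((9*(3+a))+(9*b))): ((5+b)+((9*(3+a))+(9*b))) -> ((5+b)+(9*((3+a)+b)))
Apply DISTRIBUTE at R (target: (9*((3+a)+b))): ((5+b)+(9*((3+a)+b))) -> ((5+b)+((9*(3+a))+(9*b)))
Apply DISTRIBUTE at RL (target: (9*(3+a))): ((5+b)+((9*(3+a))+(9*b))) -> ((5+b)+(((9*3)+(9*a))+(9*b)))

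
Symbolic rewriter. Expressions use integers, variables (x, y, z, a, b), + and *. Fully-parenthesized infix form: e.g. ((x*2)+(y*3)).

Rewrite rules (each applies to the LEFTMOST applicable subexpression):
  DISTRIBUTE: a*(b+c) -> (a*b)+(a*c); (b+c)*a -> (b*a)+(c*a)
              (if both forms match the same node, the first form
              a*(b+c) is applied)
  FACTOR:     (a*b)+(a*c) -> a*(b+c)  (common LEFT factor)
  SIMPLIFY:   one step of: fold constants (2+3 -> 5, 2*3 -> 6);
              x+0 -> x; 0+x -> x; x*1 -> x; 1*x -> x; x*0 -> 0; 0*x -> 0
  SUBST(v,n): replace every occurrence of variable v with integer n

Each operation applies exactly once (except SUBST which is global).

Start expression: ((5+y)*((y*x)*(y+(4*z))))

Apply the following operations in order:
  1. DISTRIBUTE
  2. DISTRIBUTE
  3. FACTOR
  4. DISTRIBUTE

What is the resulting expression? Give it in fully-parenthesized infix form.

Answer: ((5*(((y*x)*y)+((y*x)*(4*z))))+(y*((y*x)*(y+(4*z)))))

Derivation:
Start: ((5+y)*((y*x)*(y+(4*z))))
Apply DISTRIBUTE at root (target: ((5+y)*((y*x)*(y+(4*z))))): ((5+y)*((y*x)*(y+(4*z)))) -> ((5*((y*x)*(y+(4*z))))+(y*((y*x)*(y+(4*z)))))
Apply DISTRIBUTE at LR (target: ((y*x)*(y+(4*z)))): ((5*((y*x)*(y+(4*z))))+(y*((y*x)*(y+(4*z))))) -> ((5*(((y*x)*y)+((y*x)*(4*z))))+(y*((y*x)*(y+(4*z)))))
Apply FACTOR at LR (target: (((y*x)*y)+((y*x)*(4*z)))): ((5*(((y*x)*y)+((y*x)*(4*z))))+(y*((y*x)*(y+(4*z))))) -> ((5*((y*x)*(y+(4*z))))+(y*((y*x)*(y+(4*z)))))
Apply DISTRIBUTE at LR (target: ((y*x)*(y+(4*z)))): ((5*((y*x)*(y+(4*z))))+(y*((y*x)*(y+(4*z))))) -> ((5*(((y*x)*y)+((y*x)*(4*z))))+(y*((y*x)*(y+(4*z)))))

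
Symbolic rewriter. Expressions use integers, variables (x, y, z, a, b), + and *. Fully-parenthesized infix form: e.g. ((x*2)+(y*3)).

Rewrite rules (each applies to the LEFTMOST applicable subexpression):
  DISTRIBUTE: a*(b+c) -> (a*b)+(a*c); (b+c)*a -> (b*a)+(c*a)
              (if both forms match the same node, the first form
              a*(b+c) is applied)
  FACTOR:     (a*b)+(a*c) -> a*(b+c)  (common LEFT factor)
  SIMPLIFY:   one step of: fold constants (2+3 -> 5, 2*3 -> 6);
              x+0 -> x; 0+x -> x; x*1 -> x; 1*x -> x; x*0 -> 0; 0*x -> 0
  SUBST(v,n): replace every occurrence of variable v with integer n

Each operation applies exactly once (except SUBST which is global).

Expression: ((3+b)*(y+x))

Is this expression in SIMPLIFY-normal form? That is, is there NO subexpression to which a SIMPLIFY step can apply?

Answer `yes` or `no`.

Expression: ((3+b)*(y+x))
Scanning for simplifiable subexpressions (pre-order)...
  at root: ((3+b)*(y+x)) (not simplifiable)
  at L: (3+b) (not simplifiable)
  at R: (y+x) (not simplifiable)
Result: no simplifiable subexpression found -> normal form.

Answer: yes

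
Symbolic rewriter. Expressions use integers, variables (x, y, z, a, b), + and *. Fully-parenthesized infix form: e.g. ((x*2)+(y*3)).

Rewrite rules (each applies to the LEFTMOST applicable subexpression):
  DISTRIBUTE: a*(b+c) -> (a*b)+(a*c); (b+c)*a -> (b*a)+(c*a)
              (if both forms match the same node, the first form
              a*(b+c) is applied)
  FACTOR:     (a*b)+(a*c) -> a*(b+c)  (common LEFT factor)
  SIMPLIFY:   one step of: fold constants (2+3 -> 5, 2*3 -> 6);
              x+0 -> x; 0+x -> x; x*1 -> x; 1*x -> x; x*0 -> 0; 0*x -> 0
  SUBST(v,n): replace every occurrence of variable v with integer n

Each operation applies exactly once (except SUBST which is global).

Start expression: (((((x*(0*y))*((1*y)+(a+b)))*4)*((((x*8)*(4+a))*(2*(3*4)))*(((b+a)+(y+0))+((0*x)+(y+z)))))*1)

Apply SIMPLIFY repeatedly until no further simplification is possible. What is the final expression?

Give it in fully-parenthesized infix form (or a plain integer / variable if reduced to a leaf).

Answer: 0

Derivation:
Start: (((((x*(0*y))*((1*y)+(a+b)))*4)*((((x*8)*(4+a))*(2*(3*4)))*(((b+a)+(y+0))+((0*x)+(y+z)))))*1)
Step 1: at root: (((((x*(0*y))*((1*y)+(a+b)))*4)*((((x*8)*(4+a))*(2*(3*4)))*(((b+a)+(y+0))+((0*x)+(y+z)))))*1) -> ((((x*(0*y))*((1*y)+(a+b)))*4)*((((x*8)*(4+a))*(2*(3*4)))*(((b+a)+(y+0))+((0*x)+(y+z))))); overall: (((((x*(0*y))*((1*y)+(a+b)))*4)*((((x*8)*(4+a))*(2*(3*4)))*(((b+a)+(y+0))+((0*x)+(y+z)))))*1) -> ((((x*(0*y))*((1*y)+(a+b)))*4)*((((x*8)*(4+a))*(2*(3*4)))*(((b+a)+(y+0))+((0*x)+(y+z)))))
Step 2: at LLLR: (0*y) -> 0; overall: ((((x*(0*y))*((1*y)+(a+b)))*4)*((((x*8)*(4+a))*(2*(3*4)))*(((b+a)+(y+0))+((0*x)+(y+z))))) -> ((((x*0)*((1*y)+(a+b)))*4)*((((x*8)*(4+a))*(2*(3*4)))*(((b+a)+(y+0))+((0*x)+(y+z)))))
Step 3: at LLL: (x*0) -> 0; overall: ((((x*0)*((1*y)+(a+b)))*4)*((((x*8)*(4+a))*(2*(3*4)))*(((b+a)+(y+0))+((0*x)+(y+z))))) -> (((0*((1*y)+(a+b)))*4)*((((x*8)*(4+a))*(2*(3*4)))*(((b+a)+(y+0))+((0*x)+(y+z)))))
Step 4: at LL: (0*((1*y)+(a+b))) -> 0; overall: (((0*((1*y)+(a+b)))*4)*((((x*8)*(4+a))*(2*(3*4)))*(((b+a)+(y+0))+((0*x)+(y+z))))) -> ((0*4)*((((x*8)*(4+a))*(2*(3*4)))*(((b+a)+(y+0))+((0*x)+(y+z)))))
Step 5: at L: (0*4) -> 0; overall: ((0*4)*((((x*8)*(4+a))*(2*(3*4)))*(((b+a)+(y+0))+((0*x)+(y+z))))) -> (0*((((x*8)*(4+a))*(2*(3*4)))*(((b+a)+(y+0))+((0*x)+(y+z)))))
Step 6: at root: (0*((((x*8)*(4+a))*(2*(3*4)))*(((b+a)+(y+0))+((0*x)+(y+z))))) -> 0; overall: (0*((((x*8)*(4+a))*(2*(3*4)))*(((b+a)+(y+0))+((0*x)+(y+z))))) -> 0
Fixed point: 0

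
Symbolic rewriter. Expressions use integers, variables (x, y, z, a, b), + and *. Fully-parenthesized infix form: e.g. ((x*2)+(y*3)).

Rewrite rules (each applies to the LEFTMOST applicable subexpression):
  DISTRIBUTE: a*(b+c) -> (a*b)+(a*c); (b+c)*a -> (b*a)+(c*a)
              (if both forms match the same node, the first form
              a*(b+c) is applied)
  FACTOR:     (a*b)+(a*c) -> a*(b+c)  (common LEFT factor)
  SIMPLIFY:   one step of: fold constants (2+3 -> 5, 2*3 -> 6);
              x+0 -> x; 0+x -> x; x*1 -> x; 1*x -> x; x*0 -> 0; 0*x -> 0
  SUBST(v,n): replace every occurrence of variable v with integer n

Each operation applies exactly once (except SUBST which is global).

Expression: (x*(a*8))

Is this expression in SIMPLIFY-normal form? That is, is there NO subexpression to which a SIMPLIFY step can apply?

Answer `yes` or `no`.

Expression: (x*(a*8))
Scanning for simplifiable subexpressions (pre-order)...
  at root: (x*(a*8)) (not simplifiable)
  at R: (a*8) (not simplifiable)
Result: no simplifiable subexpression found -> normal form.

Answer: yes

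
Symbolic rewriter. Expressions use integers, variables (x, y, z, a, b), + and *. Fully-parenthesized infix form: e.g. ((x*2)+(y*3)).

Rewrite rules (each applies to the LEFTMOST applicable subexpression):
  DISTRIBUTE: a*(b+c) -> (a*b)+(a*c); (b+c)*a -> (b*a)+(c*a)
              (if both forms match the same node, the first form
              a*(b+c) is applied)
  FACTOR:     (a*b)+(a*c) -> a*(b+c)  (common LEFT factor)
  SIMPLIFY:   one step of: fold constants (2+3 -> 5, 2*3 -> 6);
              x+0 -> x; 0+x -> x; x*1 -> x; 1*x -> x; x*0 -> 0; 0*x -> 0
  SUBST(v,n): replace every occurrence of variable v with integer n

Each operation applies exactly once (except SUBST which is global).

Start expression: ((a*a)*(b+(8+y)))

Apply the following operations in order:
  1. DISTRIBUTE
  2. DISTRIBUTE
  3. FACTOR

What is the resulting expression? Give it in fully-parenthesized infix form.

Start: ((a*a)*(b+(8+y)))
Apply DISTRIBUTE at root (target: ((a*a)*(b+(8+y)))): ((a*a)*(b+(8+y))) -> (((a*a)*b)+((a*a)*(8+y)))
Apply DISTRIBUTE at R (target: ((a*a)*(8+y))): (((a*a)*b)+((a*a)*(8+y))) -> (((a*a)*b)+(((a*a)*8)+((a*a)*y)))
Apply FACTOR at R (target: (((a*a)*8)+((a*a)*y))): (((a*a)*b)+(((a*a)*8)+((a*a)*y))) -> (((a*a)*b)+((a*a)*(8+y)))

Answer: (((a*a)*b)+((a*a)*(8+y)))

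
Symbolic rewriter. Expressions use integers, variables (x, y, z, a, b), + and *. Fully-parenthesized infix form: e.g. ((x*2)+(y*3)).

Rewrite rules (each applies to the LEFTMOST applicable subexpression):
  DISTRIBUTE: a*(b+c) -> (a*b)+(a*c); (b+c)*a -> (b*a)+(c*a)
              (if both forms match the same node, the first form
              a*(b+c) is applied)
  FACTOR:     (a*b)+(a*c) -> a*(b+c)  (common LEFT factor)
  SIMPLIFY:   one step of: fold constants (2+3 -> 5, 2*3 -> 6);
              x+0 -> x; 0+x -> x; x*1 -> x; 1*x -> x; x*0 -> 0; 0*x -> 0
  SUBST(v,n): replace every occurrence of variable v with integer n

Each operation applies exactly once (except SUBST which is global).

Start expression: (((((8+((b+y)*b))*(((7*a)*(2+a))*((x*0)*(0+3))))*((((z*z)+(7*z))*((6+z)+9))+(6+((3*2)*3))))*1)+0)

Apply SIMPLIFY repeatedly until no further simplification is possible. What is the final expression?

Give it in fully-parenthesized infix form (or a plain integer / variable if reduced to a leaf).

Start: (((((8+((b+y)*b))*(((7*a)*(2+a))*((x*0)*(0+3))))*((((z*z)+(7*z))*((6+z)+9))+(6+((3*2)*3))))*1)+0)
Step 1: at root: (((((8+((b+y)*b))*(((7*a)*(2+a))*((x*0)*(0+3))))*((((z*z)+(7*z))*((6+z)+9))+(6+((3*2)*3))))*1)+0) -> ((((8+((b+y)*b))*(((7*a)*(2+a))*((x*0)*(0+3))))*((((z*z)+(7*z))*((6+z)+9))+(6+((3*2)*3))))*1); overall: (((((8+((b+y)*b))*(((7*a)*(2+a))*((x*0)*(0+3))))*((((z*z)+(7*z))*((6+z)+9))+(6+((3*2)*3))))*1)+0) -> ((((8+((b+y)*b))*(((7*a)*(2+a))*((x*0)*(0+3))))*((((z*z)+(7*z))*((6+z)+9))+(6+((3*2)*3))))*1)
Step 2: at root: ((((8+((b+y)*b))*(((7*a)*(2+a))*((x*0)*(0+3))))*((((z*z)+(7*z))*((6+z)+9))+(6+((3*2)*3))))*1) -> (((8+((b+y)*b))*(((7*a)*(2+a))*((x*0)*(0+3))))*((((z*z)+(7*z))*((6+z)+9))+(6+((3*2)*3)))); overall: ((((8+((b+y)*b))*(((7*a)*(2+a))*((x*0)*(0+3))))*((((z*z)+(7*z))*((6+z)+9))+(6+((3*2)*3))))*1) -> (((8+((b+y)*b))*(((7*a)*(2+a))*((x*0)*(0+3))))*((((z*z)+(7*z))*((6+z)+9))+(6+((3*2)*3))))
Step 3: at LRRL: (x*0) -> 0; overall: (((8+((b+y)*b))*(((7*a)*(2+a))*((x*0)*(0+3))))*((((z*z)+(7*z))*((6+z)+9))+(6+((3*2)*3)))) -> (((8+((b+y)*b))*(((7*a)*(2+a))*(0*(0+3))))*((((z*z)+(7*z))*((6+z)+9))+(6+((3*2)*3))))
Step 4: at LRR: (0*(0+3)) -> 0; overall: (((8+((b+y)*b))*(((7*a)*(2+a))*(0*(0+3))))*((((z*z)+(7*z))*((6+z)+9))+(6+((3*2)*3)))) -> (((8+((b+y)*b))*(((7*a)*(2+a))*0))*((((z*z)+(7*z))*((6+z)+9))+(6+((3*2)*3))))
Step 5: at LR: (((7*a)*(2+a))*0) -> 0; overall: (((8+((b+y)*b))*(((7*a)*(2+a))*0))*((((z*z)+(7*z))*((6+z)+9))+(6+((3*2)*3)))) -> (((8+((b+y)*b))*0)*((((z*z)+(7*z))*((6+z)+9))+(6+((3*2)*3))))
Step 6: at L: ((8+((b+y)*b))*0) -> 0; overall: (((8+((b+y)*b))*0)*((((z*z)+(7*z))*((6+z)+9))+(6+((3*2)*3)))) -> (0*((((z*z)+(7*z))*((6+z)+9))+(6+((3*2)*3))))
Step 7: at root: (0*((((z*z)+(7*z))*((6+z)+9))+(6+((3*2)*3)))) -> 0; overall: (0*((((z*z)+(7*z))*((6+z)+9))+(6+((3*2)*3)))) -> 0
Fixed point: 0

Answer: 0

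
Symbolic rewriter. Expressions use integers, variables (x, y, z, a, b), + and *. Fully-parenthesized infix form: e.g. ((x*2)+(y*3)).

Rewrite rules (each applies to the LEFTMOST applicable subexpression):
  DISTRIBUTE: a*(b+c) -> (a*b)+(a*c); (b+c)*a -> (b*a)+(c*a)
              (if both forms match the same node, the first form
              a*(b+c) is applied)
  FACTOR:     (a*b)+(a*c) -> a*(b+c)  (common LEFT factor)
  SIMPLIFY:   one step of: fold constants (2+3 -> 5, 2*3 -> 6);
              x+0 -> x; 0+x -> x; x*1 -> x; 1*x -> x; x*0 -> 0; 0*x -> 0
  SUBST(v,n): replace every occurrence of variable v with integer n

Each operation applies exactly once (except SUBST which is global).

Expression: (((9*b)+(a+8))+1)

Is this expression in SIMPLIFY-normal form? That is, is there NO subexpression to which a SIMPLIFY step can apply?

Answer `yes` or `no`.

Expression: (((9*b)+(a+8))+1)
Scanning for simplifiable subexpressions (pre-order)...
  at root: (((9*b)+(a+8))+1) (not simplifiable)
  at L: ((9*b)+(a+8)) (not simplifiable)
  at LL: (9*b) (not simplifiable)
  at LR: (a+8) (not simplifiable)
Result: no simplifiable subexpression found -> normal form.

Answer: yes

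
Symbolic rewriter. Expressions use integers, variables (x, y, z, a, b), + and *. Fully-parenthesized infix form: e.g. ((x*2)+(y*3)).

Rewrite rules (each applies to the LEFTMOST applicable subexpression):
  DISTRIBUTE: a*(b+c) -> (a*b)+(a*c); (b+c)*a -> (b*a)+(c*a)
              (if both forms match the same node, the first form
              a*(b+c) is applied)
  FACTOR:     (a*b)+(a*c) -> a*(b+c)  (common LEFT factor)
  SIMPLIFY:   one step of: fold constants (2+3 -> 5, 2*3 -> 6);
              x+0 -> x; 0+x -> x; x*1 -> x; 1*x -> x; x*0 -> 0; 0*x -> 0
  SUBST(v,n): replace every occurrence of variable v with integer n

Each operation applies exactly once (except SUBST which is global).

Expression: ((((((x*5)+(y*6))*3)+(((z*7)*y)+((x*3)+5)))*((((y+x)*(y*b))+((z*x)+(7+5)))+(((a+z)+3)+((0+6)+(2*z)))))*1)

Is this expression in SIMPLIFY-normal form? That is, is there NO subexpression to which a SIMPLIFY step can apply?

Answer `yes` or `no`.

Expression: ((((((x*5)+(y*6))*3)+(((z*7)*y)+((x*3)+5)))*((((y+x)*(y*b))+((z*x)+(7+5)))+(((a+z)+3)+((0+6)+(2*z)))))*1)
Scanning for simplifiable subexpressions (pre-order)...
  at root: ((((((x*5)+(y*6))*3)+(((z*7)*y)+((x*3)+5)))*((((y+x)*(y*b))+((z*x)+(7+5)))+(((a+z)+3)+((0+6)+(2*z)))))*1) (SIMPLIFIABLE)
  at L: (((((x*5)+(y*6))*3)+(((z*7)*y)+((x*3)+5)))*((((y+x)*(y*b))+((z*x)+(7+5)))+(((a+z)+3)+((0+6)+(2*z))))) (not simplifiable)
  at LL: ((((x*5)+(y*6))*3)+(((z*7)*y)+((x*3)+5))) (not simplifiable)
  at LLL: (((x*5)+(y*6))*3) (not simplifiable)
  at LLLL: ((x*5)+(y*6)) (not simplifiable)
  at LLLLL: (x*5) (not simplifiable)
  at LLLLR: (y*6) (not simplifiable)
  at LLR: (((z*7)*y)+((x*3)+5)) (not simplifiable)
  at LLRL: ((z*7)*y) (not simplifiable)
  at LLRLL: (z*7) (not simplifiable)
  at LLRR: ((x*3)+5) (not simplifiable)
  at LLRRL: (x*3) (not simplifiable)
  at LR: ((((y+x)*(y*b))+((z*x)+(7+5)))+(((a+z)+3)+((0+6)+(2*z)))) (not simplifiable)
  at LRL: (((y+x)*(y*b))+((z*x)+(7+5))) (not simplifiable)
  at LRLL: ((y+x)*(y*b)) (not simplifiable)
  at LRLLL: (y+x) (not simplifiable)
  at LRLLR: (y*b) (not simplifiable)
  at LRLR: ((z*x)+(7+5)) (not simplifiable)
  at LRLRL: (z*x) (not simplifiable)
  at LRLRR: (7+5) (SIMPLIFIABLE)
  at LRR: (((a+z)+3)+((0+6)+(2*z))) (not simplifiable)
  at LRRL: ((a+z)+3) (not simplifiable)
  at LRRLL: (a+z) (not simplifiable)
  at LRRR: ((0+6)+(2*z)) (not simplifiable)
  at LRRRL: (0+6) (SIMPLIFIABLE)
  at LRRRR: (2*z) (not simplifiable)
Found simplifiable subexpr at path root: ((((((x*5)+(y*6))*3)+(((z*7)*y)+((x*3)+5)))*((((y+x)*(y*b))+((z*x)+(7+5)))+(((a+z)+3)+((0+6)+(2*z)))))*1)
One SIMPLIFY step would give: (((((x*5)+(y*6))*3)+(((z*7)*y)+((x*3)+5)))*((((y+x)*(y*b))+((z*x)+(7+5)))+(((a+z)+3)+((0+6)+(2*z)))))
-> NOT in normal form.

Answer: no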